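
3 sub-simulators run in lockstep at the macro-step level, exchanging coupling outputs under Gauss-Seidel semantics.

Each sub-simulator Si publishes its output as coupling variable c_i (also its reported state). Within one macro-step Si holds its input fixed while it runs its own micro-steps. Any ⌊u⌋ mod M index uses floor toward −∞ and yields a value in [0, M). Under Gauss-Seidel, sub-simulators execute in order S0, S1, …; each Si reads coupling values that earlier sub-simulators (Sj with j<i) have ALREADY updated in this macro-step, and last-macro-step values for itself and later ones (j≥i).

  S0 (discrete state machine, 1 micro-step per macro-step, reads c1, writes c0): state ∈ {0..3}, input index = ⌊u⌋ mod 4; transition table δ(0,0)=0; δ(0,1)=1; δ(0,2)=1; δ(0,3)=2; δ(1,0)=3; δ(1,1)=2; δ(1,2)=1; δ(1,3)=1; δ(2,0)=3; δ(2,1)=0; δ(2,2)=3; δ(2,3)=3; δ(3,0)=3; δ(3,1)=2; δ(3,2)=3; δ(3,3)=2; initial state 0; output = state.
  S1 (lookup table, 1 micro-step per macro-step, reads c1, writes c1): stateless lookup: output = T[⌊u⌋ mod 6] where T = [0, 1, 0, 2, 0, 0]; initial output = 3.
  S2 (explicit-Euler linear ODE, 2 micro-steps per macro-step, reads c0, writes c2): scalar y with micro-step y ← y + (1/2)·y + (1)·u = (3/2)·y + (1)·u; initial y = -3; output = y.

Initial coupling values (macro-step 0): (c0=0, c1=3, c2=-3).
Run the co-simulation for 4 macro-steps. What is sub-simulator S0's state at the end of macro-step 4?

macro 1: S0 reads c1=3 → after 1×micro: 2; S1 reads c1=3 → after 1×micro: 2; S2 reads c0=2 → after 2×micro: -7/4 ⇒ (c0=2, c1=2, c2=-7/4)
macro 2: S0 reads c1=2 → after 1×micro: 3; S1 reads c1=2 → after 1×micro: 0; S2 reads c0=3 → after 2×micro: 57/16 ⇒ (c0=3, c1=0, c2=57/16)
macro 3: S0 reads c1=0 → after 1×micro: 3; S1 reads c1=0 → after 1×micro: 0; S2 reads c0=3 → after 2×micro: 993/64 ⇒ (c0=3, c1=0, c2=993/64)
macro 4: S0 reads c1=0 → after 1×micro: 3; S1 reads c1=0 → after 1×micro: 0; S2 reads c0=3 → after 2×micro: 10857/256 ⇒ (c0=3, c1=0, c2=10857/256)

S0 state at macro-step 4 = 3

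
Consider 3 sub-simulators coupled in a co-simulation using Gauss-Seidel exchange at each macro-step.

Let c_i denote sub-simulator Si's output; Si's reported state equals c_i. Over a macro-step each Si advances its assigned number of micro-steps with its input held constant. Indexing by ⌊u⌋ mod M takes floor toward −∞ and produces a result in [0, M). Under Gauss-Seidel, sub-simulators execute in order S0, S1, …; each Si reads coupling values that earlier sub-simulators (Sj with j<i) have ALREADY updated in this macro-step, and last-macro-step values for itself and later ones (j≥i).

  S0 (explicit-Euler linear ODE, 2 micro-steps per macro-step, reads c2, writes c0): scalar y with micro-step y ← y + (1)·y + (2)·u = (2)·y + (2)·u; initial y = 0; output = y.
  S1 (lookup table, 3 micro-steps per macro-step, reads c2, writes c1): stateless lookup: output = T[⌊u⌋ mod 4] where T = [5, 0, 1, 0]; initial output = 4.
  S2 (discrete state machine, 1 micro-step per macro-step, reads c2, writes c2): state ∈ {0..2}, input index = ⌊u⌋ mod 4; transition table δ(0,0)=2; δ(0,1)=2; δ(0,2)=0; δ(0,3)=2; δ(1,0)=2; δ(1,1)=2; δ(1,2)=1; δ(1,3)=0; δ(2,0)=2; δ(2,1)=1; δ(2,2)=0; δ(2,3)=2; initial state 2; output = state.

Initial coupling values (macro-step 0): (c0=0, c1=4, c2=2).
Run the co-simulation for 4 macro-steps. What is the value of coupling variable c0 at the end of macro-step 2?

macro 1: S0 reads c2=2 → after 2×micro: 12; S1 reads c2=2 → after 3×micro: 1; S2 reads c2=2 → after 1×micro: 0 ⇒ (c0=12, c1=1, c2=0)
macro 2: S0 reads c2=0 → after 2×micro: 48; S1 reads c2=0 → after 3×micro: 5; S2 reads c2=0 → after 1×micro: 2 ⇒ (c0=48, c1=5, c2=2)
macro 3: S0 reads c2=2 → after 2×micro: 204; S1 reads c2=2 → after 3×micro: 1; S2 reads c2=2 → after 1×micro: 0 ⇒ (c0=204, c1=1, c2=0)
macro 4: S0 reads c2=0 → after 2×micro: 816; S1 reads c2=0 → after 3×micro: 5; S2 reads c2=0 → after 1×micro: 2 ⇒ (c0=816, c1=5, c2=2)

c0 at macro-step 2 = 48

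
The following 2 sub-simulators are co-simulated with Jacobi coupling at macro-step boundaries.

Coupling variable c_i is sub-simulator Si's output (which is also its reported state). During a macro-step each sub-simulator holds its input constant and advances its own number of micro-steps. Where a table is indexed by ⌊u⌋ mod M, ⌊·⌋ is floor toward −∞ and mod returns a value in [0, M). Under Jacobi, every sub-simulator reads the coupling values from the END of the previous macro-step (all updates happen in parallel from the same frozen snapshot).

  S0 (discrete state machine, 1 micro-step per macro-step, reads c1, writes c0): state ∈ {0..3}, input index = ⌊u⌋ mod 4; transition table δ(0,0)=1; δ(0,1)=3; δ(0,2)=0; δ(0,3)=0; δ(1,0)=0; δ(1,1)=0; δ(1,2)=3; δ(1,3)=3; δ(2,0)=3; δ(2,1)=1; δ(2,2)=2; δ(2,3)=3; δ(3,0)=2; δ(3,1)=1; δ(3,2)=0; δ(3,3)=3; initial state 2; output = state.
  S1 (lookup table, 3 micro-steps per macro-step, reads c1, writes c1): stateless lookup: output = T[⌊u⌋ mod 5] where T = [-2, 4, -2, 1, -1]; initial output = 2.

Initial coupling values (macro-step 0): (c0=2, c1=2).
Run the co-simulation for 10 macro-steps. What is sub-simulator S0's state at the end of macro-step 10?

S0 state at macro-step 10 = 0

macro 1: S0 reads c1=2 → after 1×micro: 2; S1 reads c1=2 → after 3×micro: -2 ⇒ (c0=2, c1=-2)
macro 2: S0 reads c1=-2 → after 1×micro: 2; S1 reads c1=-2 → after 3×micro: 1 ⇒ (c0=2, c1=1)
macro 3: S0 reads c1=1 → after 1×micro: 1; S1 reads c1=1 → after 3×micro: 4 ⇒ (c0=1, c1=4)
macro 4: S0 reads c1=4 → after 1×micro: 0; S1 reads c1=4 → after 3×micro: -1 ⇒ (c0=0, c1=-1)
macro 5: S0 reads c1=-1 → after 1×micro: 0; S1 reads c1=-1 → after 3×micro: -1 ⇒ (c0=0, c1=-1)
macro 6: S0 reads c1=-1 → after 1×micro: 0; S1 reads c1=-1 → after 3×micro: -1 ⇒ (c0=0, c1=-1)
macro 7: S0 reads c1=-1 → after 1×micro: 0; S1 reads c1=-1 → after 3×micro: -1 ⇒ (c0=0, c1=-1)
macro 8: S0 reads c1=-1 → after 1×micro: 0; S1 reads c1=-1 → after 3×micro: -1 ⇒ (c0=0, c1=-1)
macro 9: S0 reads c1=-1 → after 1×micro: 0; S1 reads c1=-1 → after 3×micro: -1 ⇒ (c0=0, c1=-1)
macro 10: S0 reads c1=-1 → after 1×micro: 0; S1 reads c1=-1 → after 3×micro: -1 ⇒ (c0=0, c1=-1)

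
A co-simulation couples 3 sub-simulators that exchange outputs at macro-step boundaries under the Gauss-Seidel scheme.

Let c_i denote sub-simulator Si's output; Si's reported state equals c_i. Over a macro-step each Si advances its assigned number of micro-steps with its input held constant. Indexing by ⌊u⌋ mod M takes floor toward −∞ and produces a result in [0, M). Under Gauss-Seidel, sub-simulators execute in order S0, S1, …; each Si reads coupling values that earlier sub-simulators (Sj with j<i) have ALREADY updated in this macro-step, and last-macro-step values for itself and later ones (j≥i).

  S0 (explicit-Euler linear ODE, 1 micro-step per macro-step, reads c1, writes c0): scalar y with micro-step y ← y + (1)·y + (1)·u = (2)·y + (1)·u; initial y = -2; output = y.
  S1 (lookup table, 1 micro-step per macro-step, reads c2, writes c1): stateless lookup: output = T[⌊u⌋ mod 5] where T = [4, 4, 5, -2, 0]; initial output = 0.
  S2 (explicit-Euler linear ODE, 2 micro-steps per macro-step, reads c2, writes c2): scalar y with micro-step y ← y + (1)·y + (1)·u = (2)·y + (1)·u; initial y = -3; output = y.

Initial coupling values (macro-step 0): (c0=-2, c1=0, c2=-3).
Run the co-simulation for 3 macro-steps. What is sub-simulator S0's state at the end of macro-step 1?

S0 state at macro-step 1 = -4

macro 1: S0 reads c1=0 → after 1×micro: -4; S1 reads c2=-3 → after 1×micro: 5; S2 reads c2=-3 → after 2×micro: -21 ⇒ (c0=-4, c1=5, c2=-21)
macro 2: S0 reads c1=5 → after 1×micro: -3; S1 reads c2=-21 → after 1×micro: 0; S2 reads c2=-21 → after 2×micro: -147 ⇒ (c0=-3, c1=0, c2=-147)
macro 3: S0 reads c1=0 → after 1×micro: -6; S1 reads c2=-147 → after 1×micro: -2; S2 reads c2=-147 → after 2×micro: -1029 ⇒ (c0=-6, c1=-2, c2=-1029)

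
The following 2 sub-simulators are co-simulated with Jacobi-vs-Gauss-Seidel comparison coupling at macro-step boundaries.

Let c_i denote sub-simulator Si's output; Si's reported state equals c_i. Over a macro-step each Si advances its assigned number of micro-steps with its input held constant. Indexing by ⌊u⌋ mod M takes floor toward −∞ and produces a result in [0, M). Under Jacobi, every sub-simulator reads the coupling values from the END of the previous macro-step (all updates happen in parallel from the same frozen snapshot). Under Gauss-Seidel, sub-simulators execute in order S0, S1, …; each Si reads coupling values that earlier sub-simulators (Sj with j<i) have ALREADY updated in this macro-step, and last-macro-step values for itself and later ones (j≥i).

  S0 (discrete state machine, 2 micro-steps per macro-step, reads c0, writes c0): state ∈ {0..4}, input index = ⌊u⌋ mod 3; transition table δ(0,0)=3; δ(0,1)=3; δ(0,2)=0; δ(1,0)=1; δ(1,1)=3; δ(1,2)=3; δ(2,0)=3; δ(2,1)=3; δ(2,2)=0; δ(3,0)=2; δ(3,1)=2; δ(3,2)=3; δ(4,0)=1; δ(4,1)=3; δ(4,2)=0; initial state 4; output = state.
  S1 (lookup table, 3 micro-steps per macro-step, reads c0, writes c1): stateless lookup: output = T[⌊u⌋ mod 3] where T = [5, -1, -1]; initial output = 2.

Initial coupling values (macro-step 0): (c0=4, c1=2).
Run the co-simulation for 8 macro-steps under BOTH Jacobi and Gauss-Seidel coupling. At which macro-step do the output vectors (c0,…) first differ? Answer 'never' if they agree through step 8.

first divergence at macro-step: 2

[Jacobi] macro 1: S0 reads c0=4 → after 2×micro: 2; S1 reads c0=4 → after 3×micro: -1 ⇒ (c0=2, c1=-1)
[Jacobi] macro 2: S0 reads c0=2 → after 2×micro: 0; S1 reads c0=2 → after 3×micro: -1 ⇒ (c0=0, c1=-1)
[Jacobi] macro 3: S0 reads c0=0 → after 2×micro: 2; S1 reads c0=0 → after 3×micro: 5 ⇒ (c0=2, c1=5)
[Jacobi] macro 4: S0 reads c0=2 → after 2×micro: 0; S1 reads c0=2 → after 3×micro: -1 ⇒ (c0=0, c1=-1)
[Jacobi] macro 5: S0 reads c0=0 → after 2×micro: 2; S1 reads c0=0 → after 3×micro: 5 ⇒ (c0=2, c1=5)
[Jacobi] macro 6: S0 reads c0=2 → after 2×micro: 0; S1 reads c0=2 → after 3×micro: -1 ⇒ (c0=0, c1=-1)
[Jacobi] macro 7: S0 reads c0=0 → after 2×micro: 2; S1 reads c0=0 → after 3×micro: 5 ⇒ (c0=2, c1=5)
[Jacobi] macro 8: S0 reads c0=2 → after 2×micro: 0; S1 reads c0=2 → after 3×micro: -1 ⇒ (c0=0, c1=-1)
[Gauss-Seidel] macro 1: S0 reads c0=4 → after 2×micro: 2; S1 reads c0=2 → after 3×micro: -1 ⇒ (c0=2, c1=-1)
[Gauss-Seidel] macro 2: S0 reads c0=2 → after 2×micro: 0; S1 reads c0=0 → after 3×micro: 5 ⇒ (c0=0, c1=5)
[Gauss-Seidel] macro 3: S0 reads c0=0 → after 2×micro: 2; S1 reads c0=2 → after 3×micro: -1 ⇒ (c0=2, c1=-1)
[Gauss-Seidel] macro 4: S0 reads c0=2 → after 2×micro: 0; S1 reads c0=0 → after 3×micro: 5 ⇒ (c0=0, c1=5)
[Gauss-Seidel] macro 5: S0 reads c0=0 → after 2×micro: 2; S1 reads c0=2 → after 3×micro: -1 ⇒ (c0=2, c1=-1)
[Gauss-Seidel] macro 6: S0 reads c0=2 → after 2×micro: 0; S1 reads c0=0 → after 3×micro: 5 ⇒ (c0=0, c1=5)
[Gauss-Seidel] macro 7: S0 reads c0=0 → after 2×micro: 2; S1 reads c0=2 → after 3×micro: -1 ⇒ (c0=2, c1=-1)
[Gauss-Seidel] macro 8: S0 reads c0=2 → after 2×micro: 0; S1 reads c0=0 → after 3×micro: 5 ⇒ (c0=0, c1=5)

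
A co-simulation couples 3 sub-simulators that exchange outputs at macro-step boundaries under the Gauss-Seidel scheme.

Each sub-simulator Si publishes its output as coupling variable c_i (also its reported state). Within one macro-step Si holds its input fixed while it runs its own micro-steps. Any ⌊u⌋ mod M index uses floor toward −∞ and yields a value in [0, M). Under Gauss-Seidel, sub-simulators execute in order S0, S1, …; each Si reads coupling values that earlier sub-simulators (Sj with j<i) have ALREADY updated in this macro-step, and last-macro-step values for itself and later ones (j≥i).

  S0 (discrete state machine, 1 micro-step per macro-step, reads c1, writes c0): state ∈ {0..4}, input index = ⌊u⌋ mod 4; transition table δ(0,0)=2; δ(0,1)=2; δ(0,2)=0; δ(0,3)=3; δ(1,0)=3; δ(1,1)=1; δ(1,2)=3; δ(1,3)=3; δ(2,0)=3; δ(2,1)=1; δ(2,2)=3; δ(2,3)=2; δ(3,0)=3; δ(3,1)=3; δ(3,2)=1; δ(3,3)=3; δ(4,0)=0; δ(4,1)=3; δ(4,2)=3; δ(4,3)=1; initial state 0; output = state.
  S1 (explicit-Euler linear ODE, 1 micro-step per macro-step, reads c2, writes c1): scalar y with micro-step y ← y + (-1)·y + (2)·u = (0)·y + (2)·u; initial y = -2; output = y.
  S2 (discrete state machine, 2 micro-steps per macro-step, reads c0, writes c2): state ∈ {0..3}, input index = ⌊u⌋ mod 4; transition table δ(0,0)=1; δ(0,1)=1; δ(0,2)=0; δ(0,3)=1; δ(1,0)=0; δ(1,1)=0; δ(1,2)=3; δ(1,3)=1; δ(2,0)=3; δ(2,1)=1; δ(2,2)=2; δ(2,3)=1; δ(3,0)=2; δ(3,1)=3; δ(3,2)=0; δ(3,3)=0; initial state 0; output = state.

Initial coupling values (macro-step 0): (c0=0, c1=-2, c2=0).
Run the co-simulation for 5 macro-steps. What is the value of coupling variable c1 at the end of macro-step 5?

macro 1: S0 reads c1=-2 → after 1×micro: 0; S1 reads c2=0 → after 1×micro: 0; S2 reads c0=0 → after 2×micro: 0 ⇒ (c0=0, c1=0, c2=0)
macro 2: S0 reads c1=0 → after 1×micro: 2; S1 reads c2=0 → after 1×micro: 0; S2 reads c0=2 → after 2×micro: 0 ⇒ (c0=2, c1=0, c2=0)
macro 3: S0 reads c1=0 → after 1×micro: 3; S1 reads c2=0 → after 1×micro: 0; S2 reads c0=3 → after 2×micro: 1 ⇒ (c0=3, c1=0, c2=1)
macro 4: S0 reads c1=0 → after 1×micro: 3; S1 reads c2=1 → after 1×micro: 2; S2 reads c0=3 → after 2×micro: 1 ⇒ (c0=3, c1=2, c2=1)
macro 5: S0 reads c1=2 → after 1×micro: 1; S1 reads c2=1 → after 1×micro: 2; S2 reads c0=1 → after 2×micro: 1 ⇒ (c0=1, c1=2, c2=1)

c1 at macro-step 5 = 2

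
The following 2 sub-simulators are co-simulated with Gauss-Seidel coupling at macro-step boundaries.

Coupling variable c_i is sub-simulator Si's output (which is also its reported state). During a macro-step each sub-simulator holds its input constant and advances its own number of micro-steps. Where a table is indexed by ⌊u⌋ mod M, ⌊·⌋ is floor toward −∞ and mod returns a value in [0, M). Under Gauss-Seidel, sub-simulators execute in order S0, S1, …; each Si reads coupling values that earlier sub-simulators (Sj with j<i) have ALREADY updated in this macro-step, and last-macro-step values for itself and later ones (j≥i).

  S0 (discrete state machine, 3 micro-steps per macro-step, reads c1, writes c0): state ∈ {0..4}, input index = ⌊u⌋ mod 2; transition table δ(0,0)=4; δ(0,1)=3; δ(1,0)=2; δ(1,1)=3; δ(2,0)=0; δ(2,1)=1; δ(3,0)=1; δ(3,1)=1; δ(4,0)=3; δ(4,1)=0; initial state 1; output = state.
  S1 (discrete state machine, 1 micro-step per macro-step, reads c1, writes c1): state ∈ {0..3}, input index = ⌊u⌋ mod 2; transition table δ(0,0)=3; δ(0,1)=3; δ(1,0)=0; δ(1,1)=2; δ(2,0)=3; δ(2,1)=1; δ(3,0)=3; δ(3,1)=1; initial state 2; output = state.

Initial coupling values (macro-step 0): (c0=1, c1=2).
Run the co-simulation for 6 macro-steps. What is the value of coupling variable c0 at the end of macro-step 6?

c0 at macro-step 6 = 1

macro 1: S0 reads c1=2 → after 3×micro: 4; S1 reads c1=2 → after 1×micro: 3 ⇒ (c0=4, c1=3)
macro 2: S0 reads c1=3 → after 3×micro: 1; S1 reads c1=3 → after 1×micro: 1 ⇒ (c0=1, c1=1)
macro 3: S0 reads c1=1 → after 3×micro: 3; S1 reads c1=1 → after 1×micro: 2 ⇒ (c0=3, c1=2)
macro 4: S0 reads c1=2 → after 3×micro: 0; S1 reads c1=2 → after 1×micro: 3 ⇒ (c0=0, c1=3)
macro 5: S0 reads c1=3 → after 3×micro: 3; S1 reads c1=3 → after 1×micro: 1 ⇒ (c0=3, c1=1)
macro 6: S0 reads c1=1 → after 3×micro: 1; S1 reads c1=1 → after 1×micro: 2 ⇒ (c0=1, c1=2)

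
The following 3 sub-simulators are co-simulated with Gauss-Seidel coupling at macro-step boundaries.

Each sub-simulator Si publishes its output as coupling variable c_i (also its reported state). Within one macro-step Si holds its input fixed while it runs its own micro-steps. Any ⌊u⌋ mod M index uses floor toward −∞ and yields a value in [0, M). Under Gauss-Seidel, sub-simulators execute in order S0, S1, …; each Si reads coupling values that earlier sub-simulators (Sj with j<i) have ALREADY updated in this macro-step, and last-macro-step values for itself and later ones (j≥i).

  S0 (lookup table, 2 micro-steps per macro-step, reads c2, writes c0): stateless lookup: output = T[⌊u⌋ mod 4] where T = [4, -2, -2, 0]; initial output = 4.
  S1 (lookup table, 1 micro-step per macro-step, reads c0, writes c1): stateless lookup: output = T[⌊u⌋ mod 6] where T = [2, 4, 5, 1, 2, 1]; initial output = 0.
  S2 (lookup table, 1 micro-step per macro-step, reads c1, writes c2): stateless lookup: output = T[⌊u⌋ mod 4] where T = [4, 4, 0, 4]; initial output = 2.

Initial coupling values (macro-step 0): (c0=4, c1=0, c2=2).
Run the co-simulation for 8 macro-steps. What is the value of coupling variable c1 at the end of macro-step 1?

c1 at macro-step 1 = 2

macro 1: S0 reads c2=2 → after 2×micro: -2; S1 reads c0=-2 → after 1×micro: 2; S2 reads c1=2 → after 1×micro: 0 ⇒ (c0=-2, c1=2, c2=0)
macro 2: S0 reads c2=0 → after 2×micro: 4; S1 reads c0=4 → after 1×micro: 2; S2 reads c1=2 → after 1×micro: 0 ⇒ (c0=4, c1=2, c2=0)
macro 3: S0 reads c2=0 → after 2×micro: 4; S1 reads c0=4 → after 1×micro: 2; S2 reads c1=2 → after 1×micro: 0 ⇒ (c0=4, c1=2, c2=0)
macro 4: S0 reads c2=0 → after 2×micro: 4; S1 reads c0=4 → after 1×micro: 2; S2 reads c1=2 → after 1×micro: 0 ⇒ (c0=4, c1=2, c2=0)
macro 5: S0 reads c2=0 → after 2×micro: 4; S1 reads c0=4 → after 1×micro: 2; S2 reads c1=2 → after 1×micro: 0 ⇒ (c0=4, c1=2, c2=0)
macro 6: S0 reads c2=0 → after 2×micro: 4; S1 reads c0=4 → after 1×micro: 2; S2 reads c1=2 → after 1×micro: 0 ⇒ (c0=4, c1=2, c2=0)
macro 7: S0 reads c2=0 → after 2×micro: 4; S1 reads c0=4 → after 1×micro: 2; S2 reads c1=2 → after 1×micro: 0 ⇒ (c0=4, c1=2, c2=0)
macro 8: S0 reads c2=0 → after 2×micro: 4; S1 reads c0=4 → after 1×micro: 2; S2 reads c1=2 → after 1×micro: 0 ⇒ (c0=4, c1=2, c2=0)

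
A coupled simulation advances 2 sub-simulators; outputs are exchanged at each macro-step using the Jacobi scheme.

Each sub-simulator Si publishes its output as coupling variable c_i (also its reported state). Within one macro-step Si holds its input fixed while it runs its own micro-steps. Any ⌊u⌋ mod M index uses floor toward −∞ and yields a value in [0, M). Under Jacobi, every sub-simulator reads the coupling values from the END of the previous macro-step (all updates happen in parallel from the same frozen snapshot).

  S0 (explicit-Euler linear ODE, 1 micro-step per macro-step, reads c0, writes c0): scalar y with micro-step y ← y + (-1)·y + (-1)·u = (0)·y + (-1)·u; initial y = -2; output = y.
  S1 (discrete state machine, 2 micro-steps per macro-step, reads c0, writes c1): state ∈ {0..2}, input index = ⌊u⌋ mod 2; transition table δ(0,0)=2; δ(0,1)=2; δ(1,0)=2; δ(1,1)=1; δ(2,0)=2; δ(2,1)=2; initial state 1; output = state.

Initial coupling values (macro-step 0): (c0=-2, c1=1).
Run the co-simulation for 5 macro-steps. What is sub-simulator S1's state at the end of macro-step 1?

S1 state at macro-step 1 = 2

macro 1: S0 reads c0=-2 → after 1×micro: 2; S1 reads c0=-2 → after 2×micro: 2 ⇒ (c0=2, c1=2)
macro 2: S0 reads c0=2 → after 1×micro: -2; S1 reads c0=2 → after 2×micro: 2 ⇒ (c0=-2, c1=2)
macro 3: S0 reads c0=-2 → after 1×micro: 2; S1 reads c0=-2 → after 2×micro: 2 ⇒ (c0=2, c1=2)
macro 4: S0 reads c0=2 → after 1×micro: -2; S1 reads c0=2 → after 2×micro: 2 ⇒ (c0=-2, c1=2)
macro 5: S0 reads c0=-2 → after 1×micro: 2; S1 reads c0=-2 → after 2×micro: 2 ⇒ (c0=2, c1=2)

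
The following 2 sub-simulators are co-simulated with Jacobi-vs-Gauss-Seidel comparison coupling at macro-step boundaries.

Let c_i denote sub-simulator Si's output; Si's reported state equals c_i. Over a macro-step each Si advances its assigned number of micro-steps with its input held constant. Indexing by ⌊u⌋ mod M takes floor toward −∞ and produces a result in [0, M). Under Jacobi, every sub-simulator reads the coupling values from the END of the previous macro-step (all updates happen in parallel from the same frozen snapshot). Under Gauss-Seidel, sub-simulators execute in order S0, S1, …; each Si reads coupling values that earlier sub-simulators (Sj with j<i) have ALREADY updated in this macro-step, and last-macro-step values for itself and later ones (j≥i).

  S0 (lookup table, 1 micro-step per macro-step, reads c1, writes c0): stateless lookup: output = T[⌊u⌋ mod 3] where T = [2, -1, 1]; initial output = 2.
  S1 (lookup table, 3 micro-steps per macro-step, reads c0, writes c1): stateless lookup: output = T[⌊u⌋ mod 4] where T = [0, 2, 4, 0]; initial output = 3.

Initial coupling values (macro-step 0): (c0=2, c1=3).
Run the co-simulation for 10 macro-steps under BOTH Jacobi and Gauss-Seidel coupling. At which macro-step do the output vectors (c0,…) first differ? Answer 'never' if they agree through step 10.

[Jacobi] macro 1: S0 reads c1=3 → after 1×micro: 2; S1 reads c0=2 → after 3×micro: 4 ⇒ (c0=2, c1=4)
[Jacobi] macro 2: S0 reads c1=4 → after 1×micro: -1; S1 reads c0=2 → after 3×micro: 4 ⇒ (c0=-1, c1=4)
[Jacobi] macro 3: S0 reads c1=4 → after 1×micro: -1; S1 reads c0=-1 → after 3×micro: 0 ⇒ (c0=-1, c1=0)
[Jacobi] macro 4: S0 reads c1=0 → after 1×micro: 2; S1 reads c0=-1 → after 3×micro: 0 ⇒ (c0=2, c1=0)
[Jacobi] macro 5: S0 reads c1=0 → after 1×micro: 2; S1 reads c0=2 → after 3×micro: 4 ⇒ (c0=2, c1=4)
[Jacobi] macro 6: S0 reads c1=4 → after 1×micro: -1; S1 reads c0=2 → after 3×micro: 4 ⇒ (c0=-1, c1=4)
[Jacobi] macro 7: S0 reads c1=4 → after 1×micro: -1; S1 reads c0=-1 → after 3×micro: 0 ⇒ (c0=-1, c1=0)
[Jacobi] macro 8: S0 reads c1=0 → after 1×micro: 2; S1 reads c0=-1 → after 3×micro: 0 ⇒ (c0=2, c1=0)
[Jacobi] macro 9: S0 reads c1=0 → after 1×micro: 2; S1 reads c0=2 → after 3×micro: 4 ⇒ (c0=2, c1=4)
[Jacobi] macro 10: S0 reads c1=4 → after 1×micro: -1; S1 reads c0=2 → after 3×micro: 4 ⇒ (c0=-1, c1=4)
[Gauss-Seidel] macro 1: S0 reads c1=3 → after 1×micro: 2; S1 reads c0=2 → after 3×micro: 4 ⇒ (c0=2, c1=4)
[Gauss-Seidel] macro 2: S0 reads c1=4 → after 1×micro: -1; S1 reads c0=-1 → after 3×micro: 0 ⇒ (c0=-1, c1=0)
[Gauss-Seidel] macro 3: S0 reads c1=0 → after 1×micro: 2; S1 reads c0=2 → after 3×micro: 4 ⇒ (c0=2, c1=4)
[Gauss-Seidel] macro 4: S0 reads c1=4 → after 1×micro: -1; S1 reads c0=-1 → after 3×micro: 0 ⇒ (c0=-1, c1=0)
[Gauss-Seidel] macro 5: S0 reads c1=0 → after 1×micro: 2; S1 reads c0=2 → after 3×micro: 4 ⇒ (c0=2, c1=4)
[Gauss-Seidel] macro 6: S0 reads c1=4 → after 1×micro: -1; S1 reads c0=-1 → after 3×micro: 0 ⇒ (c0=-1, c1=0)
[Gauss-Seidel] macro 7: S0 reads c1=0 → after 1×micro: 2; S1 reads c0=2 → after 3×micro: 4 ⇒ (c0=2, c1=4)
[Gauss-Seidel] macro 8: S0 reads c1=4 → after 1×micro: -1; S1 reads c0=-1 → after 3×micro: 0 ⇒ (c0=-1, c1=0)
[Gauss-Seidel] macro 9: S0 reads c1=0 → after 1×micro: 2; S1 reads c0=2 → after 3×micro: 4 ⇒ (c0=2, c1=4)
[Gauss-Seidel] macro 10: S0 reads c1=4 → after 1×micro: -1; S1 reads c0=-1 → after 3×micro: 0 ⇒ (c0=-1, c1=0)

first divergence at macro-step: 2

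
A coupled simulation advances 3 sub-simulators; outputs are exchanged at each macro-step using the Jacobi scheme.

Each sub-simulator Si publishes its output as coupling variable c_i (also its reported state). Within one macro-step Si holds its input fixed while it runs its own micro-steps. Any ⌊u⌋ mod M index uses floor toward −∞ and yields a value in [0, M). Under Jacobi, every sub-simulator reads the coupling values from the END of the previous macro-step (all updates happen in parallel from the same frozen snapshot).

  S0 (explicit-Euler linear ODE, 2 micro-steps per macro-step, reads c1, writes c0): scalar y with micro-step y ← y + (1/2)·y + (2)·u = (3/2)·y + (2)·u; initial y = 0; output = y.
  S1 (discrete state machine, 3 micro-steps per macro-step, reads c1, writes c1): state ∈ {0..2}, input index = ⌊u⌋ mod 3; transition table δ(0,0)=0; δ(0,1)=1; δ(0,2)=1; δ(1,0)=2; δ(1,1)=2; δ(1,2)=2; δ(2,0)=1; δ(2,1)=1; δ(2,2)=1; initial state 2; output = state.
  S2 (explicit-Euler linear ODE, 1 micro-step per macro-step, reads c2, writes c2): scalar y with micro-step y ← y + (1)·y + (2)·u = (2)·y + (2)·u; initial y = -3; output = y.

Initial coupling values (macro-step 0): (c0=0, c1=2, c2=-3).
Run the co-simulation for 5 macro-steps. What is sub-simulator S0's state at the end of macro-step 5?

macro 1: S0 reads c1=2 → after 2×micro: 10; S1 reads c1=2 → after 3×micro: 1; S2 reads c2=-3 → after 1×micro: -12 ⇒ (c0=10, c1=1, c2=-12)
macro 2: S0 reads c1=1 → after 2×micro: 55/2; S1 reads c1=1 → after 3×micro: 2; S2 reads c2=-12 → after 1×micro: -48 ⇒ (c0=55/2, c1=2, c2=-48)
macro 3: S0 reads c1=2 → after 2×micro: 575/8; S1 reads c1=2 → after 3×micro: 1; S2 reads c2=-48 → after 1×micro: -192 ⇒ (c0=575/8, c1=1, c2=-192)
macro 4: S0 reads c1=1 → after 2×micro: 5335/32; S1 reads c1=1 → after 3×micro: 2; S2 reads c2=-192 → after 1×micro: -768 ⇒ (c0=5335/32, c1=2, c2=-768)
macro 5: S0 reads c1=2 → after 2×micro: 49295/128; S1 reads c1=2 → after 3×micro: 1; S2 reads c2=-768 → after 1×micro: -3072 ⇒ (c0=49295/128, c1=1, c2=-3072)

S0 state at macro-step 5 = 49295/128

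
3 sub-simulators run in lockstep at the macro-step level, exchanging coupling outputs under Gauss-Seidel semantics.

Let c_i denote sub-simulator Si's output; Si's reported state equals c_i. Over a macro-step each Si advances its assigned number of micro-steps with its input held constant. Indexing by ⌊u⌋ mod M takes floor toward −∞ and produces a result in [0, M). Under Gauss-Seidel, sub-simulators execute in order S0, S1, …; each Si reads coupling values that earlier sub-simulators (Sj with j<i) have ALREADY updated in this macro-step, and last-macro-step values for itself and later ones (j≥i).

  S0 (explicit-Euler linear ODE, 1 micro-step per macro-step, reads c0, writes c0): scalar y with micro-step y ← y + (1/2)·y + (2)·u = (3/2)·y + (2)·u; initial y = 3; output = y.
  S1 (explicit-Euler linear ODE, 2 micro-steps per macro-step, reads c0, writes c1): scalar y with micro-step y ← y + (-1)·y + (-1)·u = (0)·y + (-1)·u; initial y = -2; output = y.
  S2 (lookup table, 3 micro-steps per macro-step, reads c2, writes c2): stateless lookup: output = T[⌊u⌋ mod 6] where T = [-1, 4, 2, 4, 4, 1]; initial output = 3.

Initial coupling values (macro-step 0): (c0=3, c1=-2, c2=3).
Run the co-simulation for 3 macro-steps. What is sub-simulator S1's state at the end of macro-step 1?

S1 state at macro-step 1 = -21/2

macro 1: S0 reads c0=3 → after 1×micro: 21/2; S1 reads c0=21/2 → after 2×micro: -21/2; S2 reads c2=3 → after 3×micro: 4 ⇒ (c0=21/2, c1=-21/2, c2=4)
macro 2: S0 reads c0=21/2 → after 1×micro: 147/4; S1 reads c0=147/4 → after 2×micro: -147/4; S2 reads c2=4 → after 3×micro: 4 ⇒ (c0=147/4, c1=-147/4, c2=4)
macro 3: S0 reads c0=147/4 → after 1×micro: 1029/8; S1 reads c0=1029/8 → after 2×micro: -1029/8; S2 reads c2=4 → after 3×micro: 4 ⇒ (c0=1029/8, c1=-1029/8, c2=4)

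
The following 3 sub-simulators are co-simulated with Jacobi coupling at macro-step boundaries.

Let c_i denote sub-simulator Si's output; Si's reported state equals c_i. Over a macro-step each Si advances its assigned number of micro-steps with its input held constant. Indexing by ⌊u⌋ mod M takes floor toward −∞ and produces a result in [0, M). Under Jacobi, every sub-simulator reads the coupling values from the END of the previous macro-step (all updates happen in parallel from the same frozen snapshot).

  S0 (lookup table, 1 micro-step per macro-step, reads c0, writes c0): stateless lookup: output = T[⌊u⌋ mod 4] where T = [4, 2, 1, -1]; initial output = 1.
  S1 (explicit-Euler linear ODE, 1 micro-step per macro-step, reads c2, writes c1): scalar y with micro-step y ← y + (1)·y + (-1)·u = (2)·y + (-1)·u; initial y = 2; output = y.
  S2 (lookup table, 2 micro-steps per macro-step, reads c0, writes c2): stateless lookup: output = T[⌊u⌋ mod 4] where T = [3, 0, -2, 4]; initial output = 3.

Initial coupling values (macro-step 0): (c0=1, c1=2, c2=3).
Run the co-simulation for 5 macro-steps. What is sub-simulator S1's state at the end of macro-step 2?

macro 1: S0 reads c0=1 → after 1×micro: 2; S1 reads c2=3 → after 1×micro: 1; S2 reads c0=1 → after 2×micro: 0 ⇒ (c0=2, c1=1, c2=0)
macro 2: S0 reads c0=2 → after 1×micro: 1; S1 reads c2=0 → after 1×micro: 2; S2 reads c0=2 → after 2×micro: -2 ⇒ (c0=1, c1=2, c2=-2)
macro 3: S0 reads c0=1 → after 1×micro: 2; S1 reads c2=-2 → after 1×micro: 6; S2 reads c0=1 → after 2×micro: 0 ⇒ (c0=2, c1=6, c2=0)
macro 4: S0 reads c0=2 → after 1×micro: 1; S1 reads c2=0 → after 1×micro: 12; S2 reads c0=2 → after 2×micro: -2 ⇒ (c0=1, c1=12, c2=-2)
macro 5: S0 reads c0=1 → after 1×micro: 2; S1 reads c2=-2 → after 1×micro: 26; S2 reads c0=1 → after 2×micro: 0 ⇒ (c0=2, c1=26, c2=0)

S1 state at macro-step 2 = 2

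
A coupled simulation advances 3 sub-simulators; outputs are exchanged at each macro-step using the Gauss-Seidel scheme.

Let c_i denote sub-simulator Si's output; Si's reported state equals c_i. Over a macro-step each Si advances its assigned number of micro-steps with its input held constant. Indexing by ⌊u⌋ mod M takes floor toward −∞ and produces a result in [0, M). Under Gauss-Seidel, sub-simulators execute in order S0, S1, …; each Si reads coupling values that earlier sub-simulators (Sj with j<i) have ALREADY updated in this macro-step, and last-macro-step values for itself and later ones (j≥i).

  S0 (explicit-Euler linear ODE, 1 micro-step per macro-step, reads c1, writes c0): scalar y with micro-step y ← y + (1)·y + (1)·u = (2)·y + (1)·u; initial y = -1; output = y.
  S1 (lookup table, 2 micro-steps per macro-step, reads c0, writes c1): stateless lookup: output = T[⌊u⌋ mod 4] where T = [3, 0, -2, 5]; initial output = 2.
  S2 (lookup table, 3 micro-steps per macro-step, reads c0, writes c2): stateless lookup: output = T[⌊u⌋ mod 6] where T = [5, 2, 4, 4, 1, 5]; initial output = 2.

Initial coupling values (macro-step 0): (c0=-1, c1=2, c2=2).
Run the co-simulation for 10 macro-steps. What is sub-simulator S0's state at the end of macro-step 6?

S0 state at macro-step 6 = 123

macro 1: S0 reads c1=2 → after 1×micro: 0; S1 reads c0=0 → after 2×micro: 3; S2 reads c0=0 → after 3×micro: 5 ⇒ (c0=0, c1=3, c2=5)
macro 2: S0 reads c1=3 → after 1×micro: 3; S1 reads c0=3 → after 2×micro: 5; S2 reads c0=3 → after 3×micro: 4 ⇒ (c0=3, c1=5, c2=4)
macro 3: S0 reads c1=5 → after 1×micro: 11; S1 reads c0=11 → after 2×micro: 5; S2 reads c0=11 → after 3×micro: 5 ⇒ (c0=11, c1=5, c2=5)
macro 4: S0 reads c1=5 → after 1×micro: 27; S1 reads c0=27 → after 2×micro: 5; S2 reads c0=27 → after 3×micro: 4 ⇒ (c0=27, c1=5, c2=4)
macro 5: S0 reads c1=5 → after 1×micro: 59; S1 reads c0=59 → after 2×micro: 5; S2 reads c0=59 → after 3×micro: 5 ⇒ (c0=59, c1=5, c2=5)
macro 6: S0 reads c1=5 → after 1×micro: 123; S1 reads c0=123 → after 2×micro: 5; S2 reads c0=123 → after 3×micro: 4 ⇒ (c0=123, c1=5, c2=4)
macro 7: S0 reads c1=5 → after 1×micro: 251; S1 reads c0=251 → after 2×micro: 5; S2 reads c0=251 → after 3×micro: 5 ⇒ (c0=251, c1=5, c2=5)
macro 8: S0 reads c1=5 → after 1×micro: 507; S1 reads c0=507 → after 2×micro: 5; S2 reads c0=507 → after 3×micro: 4 ⇒ (c0=507, c1=5, c2=4)
macro 9: S0 reads c1=5 → after 1×micro: 1019; S1 reads c0=1019 → after 2×micro: 5; S2 reads c0=1019 → after 3×micro: 5 ⇒ (c0=1019, c1=5, c2=5)
macro 10: S0 reads c1=5 → after 1×micro: 2043; S1 reads c0=2043 → after 2×micro: 5; S2 reads c0=2043 → after 3×micro: 4 ⇒ (c0=2043, c1=5, c2=4)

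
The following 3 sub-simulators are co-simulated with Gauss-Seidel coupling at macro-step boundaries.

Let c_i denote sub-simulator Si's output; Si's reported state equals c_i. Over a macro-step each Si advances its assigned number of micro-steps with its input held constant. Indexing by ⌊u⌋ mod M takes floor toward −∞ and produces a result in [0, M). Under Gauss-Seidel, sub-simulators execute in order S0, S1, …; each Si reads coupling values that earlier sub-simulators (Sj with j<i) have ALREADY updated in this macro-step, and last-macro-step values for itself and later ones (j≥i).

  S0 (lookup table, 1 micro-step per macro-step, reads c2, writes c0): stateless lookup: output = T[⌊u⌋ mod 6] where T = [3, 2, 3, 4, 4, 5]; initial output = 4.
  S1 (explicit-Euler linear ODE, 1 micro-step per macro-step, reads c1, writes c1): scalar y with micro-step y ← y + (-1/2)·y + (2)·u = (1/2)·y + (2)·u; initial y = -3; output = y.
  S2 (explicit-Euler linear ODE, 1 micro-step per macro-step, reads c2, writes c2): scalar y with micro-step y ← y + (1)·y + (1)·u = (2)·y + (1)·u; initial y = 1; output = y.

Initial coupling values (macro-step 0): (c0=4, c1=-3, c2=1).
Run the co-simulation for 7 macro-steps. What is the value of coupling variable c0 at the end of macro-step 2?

c0 at macro-step 2 = 4

macro 1: S0 reads c2=1 → after 1×micro: 2; S1 reads c1=-3 → after 1×micro: -15/2; S2 reads c2=1 → after 1×micro: 3 ⇒ (c0=2, c1=-15/2, c2=3)
macro 2: S0 reads c2=3 → after 1×micro: 4; S1 reads c1=-15/2 → after 1×micro: -75/4; S2 reads c2=3 → after 1×micro: 9 ⇒ (c0=4, c1=-75/4, c2=9)
macro 3: S0 reads c2=9 → after 1×micro: 4; S1 reads c1=-75/4 → after 1×micro: -375/8; S2 reads c2=9 → after 1×micro: 27 ⇒ (c0=4, c1=-375/8, c2=27)
macro 4: S0 reads c2=27 → after 1×micro: 4; S1 reads c1=-375/8 → after 1×micro: -1875/16; S2 reads c2=27 → after 1×micro: 81 ⇒ (c0=4, c1=-1875/16, c2=81)
macro 5: S0 reads c2=81 → after 1×micro: 4; S1 reads c1=-1875/16 → after 1×micro: -9375/32; S2 reads c2=81 → after 1×micro: 243 ⇒ (c0=4, c1=-9375/32, c2=243)
macro 6: S0 reads c2=243 → after 1×micro: 4; S1 reads c1=-9375/32 → after 1×micro: -46875/64; S2 reads c2=243 → after 1×micro: 729 ⇒ (c0=4, c1=-46875/64, c2=729)
macro 7: S0 reads c2=729 → after 1×micro: 4; S1 reads c1=-46875/64 → after 1×micro: -234375/128; S2 reads c2=729 → after 1×micro: 2187 ⇒ (c0=4, c1=-234375/128, c2=2187)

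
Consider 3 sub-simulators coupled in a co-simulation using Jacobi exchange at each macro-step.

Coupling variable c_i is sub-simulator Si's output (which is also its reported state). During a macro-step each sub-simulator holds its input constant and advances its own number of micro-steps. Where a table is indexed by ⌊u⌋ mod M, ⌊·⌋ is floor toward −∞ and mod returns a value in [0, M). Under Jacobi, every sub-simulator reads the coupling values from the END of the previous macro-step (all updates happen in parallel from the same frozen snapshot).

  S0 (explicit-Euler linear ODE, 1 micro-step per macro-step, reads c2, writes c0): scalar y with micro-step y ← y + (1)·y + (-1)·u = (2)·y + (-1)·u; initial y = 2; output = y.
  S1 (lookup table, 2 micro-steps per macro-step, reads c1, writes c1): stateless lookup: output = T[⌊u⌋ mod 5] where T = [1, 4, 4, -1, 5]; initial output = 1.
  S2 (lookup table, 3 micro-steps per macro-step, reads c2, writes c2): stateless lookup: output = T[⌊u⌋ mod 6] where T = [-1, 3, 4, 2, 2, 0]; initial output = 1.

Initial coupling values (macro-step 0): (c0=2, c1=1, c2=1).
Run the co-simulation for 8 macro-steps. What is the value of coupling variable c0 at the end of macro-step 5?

c0 at macro-step 5 = 6

macro 1: S0 reads c2=1 → after 1×micro: 3; S1 reads c1=1 → after 2×micro: 4; S2 reads c2=1 → after 3×micro: 3 ⇒ (c0=3, c1=4, c2=3)
macro 2: S0 reads c2=3 → after 1×micro: 3; S1 reads c1=4 → after 2×micro: 5; S2 reads c2=3 → after 3×micro: 2 ⇒ (c0=3, c1=5, c2=2)
macro 3: S0 reads c2=2 → after 1×micro: 4; S1 reads c1=5 → after 2×micro: 1; S2 reads c2=2 → after 3×micro: 4 ⇒ (c0=4, c1=1, c2=4)
macro 4: S0 reads c2=4 → after 1×micro: 4; S1 reads c1=1 → after 2×micro: 4; S2 reads c2=4 → after 3×micro: 2 ⇒ (c0=4, c1=4, c2=2)
macro 5: S0 reads c2=2 → after 1×micro: 6; S1 reads c1=4 → after 2×micro: 5; S2 reads c2=2 → after 3×micro: 4 ⇒ (c0=6, c1=5, c2=4)
macro 6: S0 reads c2=4 → after 1×micro: 8; S1 reads c1=5 → after 2×micro: 1; S2 reads c2=4 → after 3×micro: 2 ⇒ (c0=8, c1=1, c2=2)
macro 7: S0 reads c2=2 → after 1×micro: 14; S1 reads c1=1 → after 2×micro: 4; S2 reads c2=2 → after 3×micro: 4 ⇒ (c0=14, c1=4, c2=4)
macro 8: S0 reads c2=4 → after 1×micro: 24; S1 reads c1=4 → after 2×micro: 5; S2 reads c2=4 → after 3×micro: 2 ⇒ (c0=24, c1=5, c2=2)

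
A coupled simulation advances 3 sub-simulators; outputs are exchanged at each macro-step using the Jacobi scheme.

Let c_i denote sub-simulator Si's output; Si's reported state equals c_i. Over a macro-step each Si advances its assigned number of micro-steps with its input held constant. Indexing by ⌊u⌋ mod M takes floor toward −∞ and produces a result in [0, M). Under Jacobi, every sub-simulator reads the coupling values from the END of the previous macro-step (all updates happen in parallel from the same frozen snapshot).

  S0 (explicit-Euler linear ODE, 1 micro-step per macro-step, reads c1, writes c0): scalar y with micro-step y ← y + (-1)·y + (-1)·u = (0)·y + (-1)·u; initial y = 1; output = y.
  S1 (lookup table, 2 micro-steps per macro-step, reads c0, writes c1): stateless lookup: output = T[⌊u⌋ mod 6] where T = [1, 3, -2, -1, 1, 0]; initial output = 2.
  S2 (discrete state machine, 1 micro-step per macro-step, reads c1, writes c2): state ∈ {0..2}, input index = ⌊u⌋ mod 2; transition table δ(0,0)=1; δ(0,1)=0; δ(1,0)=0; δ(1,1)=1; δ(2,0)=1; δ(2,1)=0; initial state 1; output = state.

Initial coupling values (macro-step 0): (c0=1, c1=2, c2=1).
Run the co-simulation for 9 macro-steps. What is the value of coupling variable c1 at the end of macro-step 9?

macro 1: S0 reads c1=2 → after 1×micro: -2; S1 reads c0=1 → after 2×micro: 3; S2 reads c1=2 → after 1×micro: 0 ⇒ (c0=-2, c1=3, c2=0)
macro 2: S0 reads c1=3 → after 1×micro: -3; S1 reads c0=-2 → after 2×micro: 1; S2 reads c1=3 → after 1×micro: 0 ⇒ (c0=-3, c1=1, c2=0)
macro 3: S0 reads c1=1 → after 1×micro: -1; S1 reads c0=-3 → after 2×micro: -1; S2 reads c1=1 → after 1×micro: 0 ⇒ (c0=-1, c1=-1, c2=0)
macro 4: S0 reads c1=-1 → after 1×micro: 1; S1 reads c0=-1 → after 2×micro: 0; S2 reads c1=-1 → after 1×micro: 0 ⇒ (c0=1, c1=0, c2=0)
macro 5: S0 reads c1=0 → after 1×micro: 0; S1 reads c0=1 → after 2×micro: 3; S2 reads c1=0 → after 1×micro: 1 ⇒ (c0=0, c1=3, c2=1)
macro 6: S0 reads c1=3 → after 1×micro: -3; S1 reads c0=0 → after 2×micro: 1; S2 reads c1=3 → after 1×micro: 1 ⇒ (c0=-3, c1=1, c2=1)
macro 7: S0 reads c1=1 → after 1×micro: -1; S1 reads c0=-3 → after 2×micro: -1; S2 reads c1=1 → after 1×micro: 1 ⇒ (c0=-1, c1=-1, c2=1)
macro 8: S0 reads c1=-1 → after 1×micro: 1; S1 reads c0=-1 → after 2×micro: 0; S2 reads c1=-1 → after 1×micro: 1 ⇒ (c0=1, c1=0, c2=1)
macro 9: S0 reads c1=0 → after 1×micro: 0; S1 reads c0=1 → after 2×micro: 3; S2 reads c1=0 → after 1×micro: 0 ⇒ (c0=0, c1=3, c2=0)

c1 at macro-step 9 = 3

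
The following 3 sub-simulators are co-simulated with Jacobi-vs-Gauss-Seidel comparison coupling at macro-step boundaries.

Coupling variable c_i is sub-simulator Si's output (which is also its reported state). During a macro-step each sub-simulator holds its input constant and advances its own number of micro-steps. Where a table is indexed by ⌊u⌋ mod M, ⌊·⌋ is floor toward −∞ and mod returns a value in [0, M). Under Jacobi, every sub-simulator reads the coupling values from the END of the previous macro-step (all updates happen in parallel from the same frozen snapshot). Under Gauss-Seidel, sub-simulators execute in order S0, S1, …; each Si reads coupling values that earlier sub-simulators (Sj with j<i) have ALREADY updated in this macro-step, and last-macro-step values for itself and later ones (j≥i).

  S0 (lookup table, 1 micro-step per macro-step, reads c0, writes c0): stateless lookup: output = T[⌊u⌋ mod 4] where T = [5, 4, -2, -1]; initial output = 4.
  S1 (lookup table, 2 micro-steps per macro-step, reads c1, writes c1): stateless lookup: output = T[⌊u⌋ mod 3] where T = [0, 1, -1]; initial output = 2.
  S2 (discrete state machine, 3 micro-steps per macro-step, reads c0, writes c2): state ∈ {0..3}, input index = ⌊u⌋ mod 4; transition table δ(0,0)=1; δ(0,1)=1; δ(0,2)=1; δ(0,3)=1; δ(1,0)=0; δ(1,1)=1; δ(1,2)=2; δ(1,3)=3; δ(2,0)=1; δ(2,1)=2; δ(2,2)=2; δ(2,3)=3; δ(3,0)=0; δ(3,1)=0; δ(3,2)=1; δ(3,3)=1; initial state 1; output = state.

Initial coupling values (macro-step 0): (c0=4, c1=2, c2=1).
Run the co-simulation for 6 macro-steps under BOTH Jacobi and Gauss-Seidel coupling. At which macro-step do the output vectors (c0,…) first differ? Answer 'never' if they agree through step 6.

[Jacobi] macro 1: S0 reads c0=4 → after 1×micro: 5; S1 reads c1=2 → after 2×micro: -1; S2 reads c0=4 → after 3×micro: 0 ⇒ (c0=5, c1=-1, c2=0)
[Jacobi] macro 2: S0 reads c0=5 → after 1×micro: 4; S1 reads c1=-1 → after 2×micro: -1; S2 reads c0=5 → after 3×micro: 1 ⇒ (c0=4, c1=-1, c2=1)
[Jacobi] macro 3: S0 reads c0=4 → after 1×micro: 5; S1 reads c1=-1 → after 2×micro: -1; S2 reads c0=4 → after 3×micro: 0 ⇒ (c0=5, c1=-1, c2=0)
[Jacobi] macro 4: S0 reads c0=5 → after 1×micro: 4; S1 reads c1=-1 → after 2×micro: -1; S2 reads c0=5 → after 3×micro: 1 ⇒ (c0=4, c1=-1, c2=1)
[Jacobi] macro 5: S0 reads c0=4 → after 1×micro: 5; S1 reads c1=-1 → after 2×micro: -1; S2 reads c0=4 → after 3×micro: 0 ⇒ (c0=5, c1=-1, c2=0)
[Jacobi] macro 6: S0 reads c0=5 → after 1×micro: 4; S1 reads c1=-1 → after 2×micro: -1; S2 reads c0=5 → after 3×micro: 1 ⇒ (c0=4, c1=-1, c2=1)
[Gauss-Seidel] macro 1: S0 reads c0=4 → after 1×micro: 5; S1 reads c1=2 → after 2×micro: -1; S2 reads c0=5 → after 3×micro: 1 ⇒ (c0=5, c1=-1, c2=1)
[Gauss-Seidel] macro 2: S0 reads c0=5 → after 1×micro: 4; S1 reads c1=-1 → after 2×micro: -1; S2 reads c0=4 → after 3×micro: 0 ⇒ (c0=4, c1=-1, c2=0)
[Gauss-Seidel] macro 3: S0 reads c0=4 → after 1×micro: 5; S1 reads c1=-1 → after 2×micro: -1; S2 reads c0=5 → after 3×micro: 1 ⇒ (c0=5, c1=-1, c2=1)
[Gauss-Seidel] macro 4: S0 reads c0=5 → after 1×micro: 4; S1 reads c1=-1 → after 2×micro: -1; S2 reads c0=4 → after 3×micro: 0 ⇒ (c0=4, c1=-1, c2=0)
[Gauss-Seidel] macro 5: S0 reads c0=4 → after 1×micro: 5; S1 reads c1=-1 → after 2×micro: -1; S2 reads c0=5 → after 3×micro: 1 ⇒ (c0=5, c1=-1, c2=1)
[Gauss-Seidel] macro 6: S0 reads c0=5 → after 1×micro: 4; S1 reads c1=-1 → after 2×micro: -1; S2 reads c0=4 → after 3×micro: 0 ⇒ (c0=4, c1=-1, c2=0)

first divergence at macro-step: 1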